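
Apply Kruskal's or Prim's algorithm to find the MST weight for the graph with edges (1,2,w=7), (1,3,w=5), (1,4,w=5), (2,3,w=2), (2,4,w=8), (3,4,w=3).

Apply Kruskal's algorithm (sort edges by weight, add if no cycle):

Sorted edges by weight:
  (2,3) w=2
  (3,4) w=3
  (1,3) w=5
  (1,4) w=5
  (1,2) w=7
  (2,4) w=8

Add edge (2,3) w=2 -- no cycle. Running total: 2
Add edge (3,4) w=3 -- no cycle. Running total: 5
Add edge (1,3) w=5 -- no cycle. Running total: 10

MST edges: (2,3,w=2), (3,4,w=3), (1,3,w=5)
Total MST weight: 2 + 3 + 5 = 10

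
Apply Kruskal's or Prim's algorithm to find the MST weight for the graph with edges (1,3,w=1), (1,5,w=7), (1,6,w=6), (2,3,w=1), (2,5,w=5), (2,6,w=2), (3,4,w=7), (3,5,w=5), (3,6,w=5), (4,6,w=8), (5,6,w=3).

Apply Kruskal's algorithm (sort edges by weight, add if no cycle):

Sorted edges by weight:
  (1,3) w=1
  (2,3) w=1
  (2,6) w=2
  (5,6) w=3
  (2,5) w=5
  (3,6) w=5
  (3,5) w=5
  (1,6) w=6
  (1,5) w=7
  (3,4) w=7
  (4,6) w=8

Add edge (1,3) w=1 -- no cycle. Running total: 1
Add edge (2,3) w=1 -- no cycle. Running total: 2
Add edge (2,6) w=2 -- no cycle. Running total: 4
Add edge (5,6) w=3 -- no cycle. Running total: 7
Skip edge (2,5) w=5 -- would create cycle
Skip edge (3,6) w=5 -- would create cycle
Skip edge (3,5) w=5 -- would create cycle
Skip edge (1,6) w=6 -- would create cycle
Skip edge (1,5) w=7 -- would create cycle
Add edge (3,4) w=7 -- no cycle. Running total: 14

MST edges: (1,3,w=1), (2,3,w=1), (2,6,w=2), (5,6,w=3), (3,4,w=7)
Total MST weight: 1 + 1 + 2 + 3 + 7 = 14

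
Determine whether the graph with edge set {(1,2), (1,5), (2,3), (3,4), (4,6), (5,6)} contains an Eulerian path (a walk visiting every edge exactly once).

Step 1: Find the degree of each vertex:
  deg(1) = 2
  deg(2) = 2
  deg(3) = 2
  deg(4) = 2
  deg(5) = 2
  deg(6) = 2

Step 2: Count vertices with odd degree:
  All vertices have even degree (0 odd-degree vertices)

Step 3: Apply Euler's theorem:
  - Eulerian circuit exists iff graph is connected and all vertices have even degree
  - Eulerian path exists iff graph is connected and has 0 or 2 odd-degree vertices

Graph is connected with 0 odd-degree vertices.
Both Eulerian circuit and Eulerian path exist.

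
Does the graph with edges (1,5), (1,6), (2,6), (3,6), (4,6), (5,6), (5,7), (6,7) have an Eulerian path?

Step 1: Find the degree of each vertex:
  deg(1) = 2
  deg(2) = 1
  deg(3) = 1
  deg(4) = 1
  deg(5) = 3
  deg(6) = 6
  deg(7) = 2

Step 2: Count vertices with odd degree:
  Odd-degree vertices: 2, 3, 4, 5 (4 total)

Step 3: Apply Euler's theorem:
  - Eulerian circuit exists iff graph is connected and all vertices have even degree
  - Eulerian path exists iff graph is connected and has 0 or 2 odd-degree vertices

Graph has 4 odd-degree vertices (need 0 or 2).
Neither Eulerian path nor Eulerian circuit exists.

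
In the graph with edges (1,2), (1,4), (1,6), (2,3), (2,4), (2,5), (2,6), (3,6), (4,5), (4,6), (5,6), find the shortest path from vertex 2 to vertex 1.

Step 1: Build adjacency list:
  1: 2, 4, 6
  2: 1, 3, 4, 5, 6
  3: 2, 6
  4: 1, 2, 5, 6
  5: 2, 4, 6
  6: 1, 2, 3, 4, 5

Step 2: BFS from vertex 2 to find shortest path to 1:
  vertex 1 reached at distance 1

Step 3: Shortest path: 2 -> 1
Path length: 1 edge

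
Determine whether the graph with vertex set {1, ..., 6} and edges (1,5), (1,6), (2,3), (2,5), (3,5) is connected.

Step 1: Build adjacency list from edges:
  1: 5, 6
  2: 3, 5
  3: 2, 5
  4: (none)
  5: 1, 2, 3
  6: 1

Step 2: Run BFS/DFS from vertex 1:
  Visited: {1, 5, 6, 2, 3}
  Reached 5 of 6 vertices

Step 3: Only 5 of 6 vertices reached. Graph is disconnected.
Connected components: {1, 2, 3, 5, 6}, {4}
Answer: No, the graph is not connected (2 components).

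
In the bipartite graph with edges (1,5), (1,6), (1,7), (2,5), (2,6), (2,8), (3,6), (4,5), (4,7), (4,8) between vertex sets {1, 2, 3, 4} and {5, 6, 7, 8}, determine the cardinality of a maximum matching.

Step 1: List the neighbors of each left vertex:
  1: 5, 6, 7
  2: 5, 6, 8
  3: 6
  4: 5, 7, 8

Step 2: Greedily match left vertices, then look for augmenting paths:
  Match 1 -- 5
  Match 2 -- 8
  Match 3 -- 6
  Match 4 -- 7
  No augmenting path remains.

Step 3: Verify this is maximum:
  Matching size 4 = min(|L|, |R|) = min(4, 4), which is an upper bound, so this matching is maximum.

Maximum matching: {(1,5), (2,8), (3,6), (4,7)}
Size: 4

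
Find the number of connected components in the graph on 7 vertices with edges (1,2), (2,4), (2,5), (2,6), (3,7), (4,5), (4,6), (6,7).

Step 1: Build adjacency list from edges:
  1: 2
  2: 1, 4, 5, 6
  3: 7
  4: 2, 5, 6
  5: 2, 4
  6: 2, 4, 7
  7: 3, 6

Step 2: Run BFS/DFS from vertex 1:
  Visited: {1, 2, 4, 5, 6, 7, 3}
  Reached 7 of 7 vertices

Step 3: All 7 vertices reached from vertex 1, so the graph is connected.
Number of connected components: 1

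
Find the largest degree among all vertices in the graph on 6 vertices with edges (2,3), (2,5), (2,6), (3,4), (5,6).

Step 1: Count edges incident to each vertex:
  deg(1) = 0 (neighbors: none)
  deg(2) = 3 (neighbors: 3, 5, 6)
  deg(3) = 2 (neighbors: 2, 4)
  deg(4) = 1 (neighbors: 3)
  deg(5) = 2 (neighbors: 2, 6)
  deg(6) = 2 (neighbors: 2, 5)

Step 2: Find maximum:
  max(0, 3, 2, 1, 2, 2) = 3 (vertex 2)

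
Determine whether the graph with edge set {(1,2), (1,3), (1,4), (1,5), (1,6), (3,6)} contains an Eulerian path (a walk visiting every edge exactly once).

Step 1: Find the degree of each vertex:
  deg(1) = 5
  deg(2) = 1
  deg(3) = 2
  deg(4) = 1
  deg(5) = 1
  deg(6) = 2

Step 2: Count vertices with odd degree:
  Odd-degree vertices: 1, 2, 4, 5 (4 total)

Step 3: Apply Euler's theorem:
  - Eulerian circuit exists iff graph is connected and all vertices have even degree
  - Eulerian path exists iff graph is connected and has 0 or 2 odd-degree vertices

Graph has 4 odd-degree vertices (need 0 or 2).
Neither Eulerian path nor Eulerian circuit exists.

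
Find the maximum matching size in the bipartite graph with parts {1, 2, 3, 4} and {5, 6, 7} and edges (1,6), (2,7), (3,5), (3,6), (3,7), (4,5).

Step 1: List the neighbors of each left vertex:
  1: 6
  2: 7
  3: 5, 6, 7
  4: 5

Step 2: Greedily match left vertices, then look for augmenting paths:
  Match 1 -- 6
  Match 2 -- 7
  Match 3 -- 5
  No augmenting path remains.

Step 3: Verify this is maximum:
  Matching size 3 = min(|L|, |R|) = min(4, 3), which is an upper bound, so this matching is maximum.

Maximum matching: {(1,6), (2,7), (3,5)}
Size: 3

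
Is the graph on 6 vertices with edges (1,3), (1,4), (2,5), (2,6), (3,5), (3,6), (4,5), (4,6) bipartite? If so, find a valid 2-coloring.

Step 1: Attempt 2-coloring using BFS:
  Start at vertex 1, assign color 0
  Color vertex 3 with color 1 (neighbor of 1)
  Color vertex 4 with color 1 (neighbor of 1)
  Color vertex 5 with color 0 (neighbor of 3)
  Color vertex 6 with color 0 (neighbor of 3)
  Color vertex 2 with color 1 (neighbor of 5)

Step 2: 2-coloring succeeded. No conflicts found.
  Set A (color 0): {1, 5, 6}
  Set B (color 1): {2, 3, 4}

The graph is bipartite with partition {1, 5, 6}, {2, 3, 4}.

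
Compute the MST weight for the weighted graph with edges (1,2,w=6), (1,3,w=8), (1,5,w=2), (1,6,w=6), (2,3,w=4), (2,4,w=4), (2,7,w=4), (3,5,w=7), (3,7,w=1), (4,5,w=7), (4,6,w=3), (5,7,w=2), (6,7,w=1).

Apply Kruskal's algorithm (sort edges by weight, add if no cycle):

Sorted edges by weight:
  (3,7) w=1
  (6,7) w=1
  (1,5) w=2
  (5,7) w=2
  (4,6) w=3
  (2,4) w=4
  (2,7) w=4
  (2,3) w=4
  (1,6) w=6
  (1,2) w=6
  (3,5) w=7
  (4,5) w=7
  (1,3) w=8

Add edge (3,7) w=1 -- no cycle. Running total: 1
Add edge (6,7) w=1 -- no cycle. Running total: 2
Add edge (1,5) w=2 -- no cycle. Running total: 4
Add edge (5,7) w=2 -- no cycle. Running total: 6
Add edge (4,6) w=3 -- no cycle. Running total: 9
Add edge (2,4) w=4 -- no cycle. Running total: 13

MST edges: (3,7,w=1), (6,7,w=1), (1,5,w=2), (5,7,w=2), (4,6,w=3), (2,4,w=4)
Total MST weight: 1 + 1 + 2 + 2 + 3 + 4 = 13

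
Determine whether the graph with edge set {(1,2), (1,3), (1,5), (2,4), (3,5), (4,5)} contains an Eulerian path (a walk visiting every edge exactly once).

Step 1: Find the degree of each vertex:
  deg(1) = 3
  deg(2) = 2
  deg(3) = 2
  deg(4) = 2
  deg(5) = 3

Step 2: Count vertices with odd degree:
  Odd-degree vertices: 1, 5 (2 total)

Step 3: Apply Euler's theorem:
  - Eulerian circuit exists iff graph is connected and all vertices have even degree
  - Eulerian path exists iff graph is connected and has 0 or 2 odd-degree vertices

Graph is connected with exactly 2 odd-degree vertices (1, 5).
Eulerian path exists (starting and ending at the odd-degree vertices), but no Eulerian circuit.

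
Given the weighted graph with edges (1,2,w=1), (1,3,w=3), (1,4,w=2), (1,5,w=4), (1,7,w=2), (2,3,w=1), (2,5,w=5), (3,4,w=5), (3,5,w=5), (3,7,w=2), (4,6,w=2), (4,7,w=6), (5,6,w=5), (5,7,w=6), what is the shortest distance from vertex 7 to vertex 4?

Step 1: Build adjacency list with weights:
  1: 2(w=1), 3(w=3), 4(w=2), 5(w=4), 7(w=2)
  2: 1(w=1), 3(w=1), 5(w=5)
  3: 1(w=3), 2(w=1), 4(w=5), 5(w=5), 7(w=2)
  4: 1(w=2), 3(w=5), 6(w=2), 7(w=6)
  5: 1(w=4), 2(w=5), 3(w=5), 6(w=5), 7(w=6)
  6: 4(w=2), 5(w=5)
  7: 1(w=2), 3(w=2), 4(w=6), 5(w=6)

Step 2: Apply Dijkstra's algorithm from vertex 7:
  Visit vertex 7 (distance=0)
    Update dist[1] = 2
    Update dist[3] = 2
    Update dist[4] = 6
    Update dist[5] = 6
  Visit vertex 1 (distance=2)
    Update dist[2] = 3
    Update dist[4] = 4
  Visit vertex 3 (distance=2)
  Visit vertex 2 (distance=3)
  Visit vertex 4 (distance=4)
    Update dist[6] = 6

Step 3: Shortest path: 7 -> 1 -> 4
Total weight: 2 + 2 = 4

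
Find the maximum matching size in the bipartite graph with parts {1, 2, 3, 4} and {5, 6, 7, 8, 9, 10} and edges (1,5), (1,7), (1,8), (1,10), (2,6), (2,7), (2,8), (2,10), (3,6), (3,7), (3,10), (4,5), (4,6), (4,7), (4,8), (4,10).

Step 1: List the neighbors of each left vertex:
  1: 5, 7, 8, 10
  2: 6, 7, 8, 10
  3: 6, 7, 10
  4: 5, 6, 7, 8, 10

Step 2: Greedily match left vertices, then look for augmenting paths:
  Match 1 -- 5
  Match 2 -- 6
  Match 3 -- 7
  Match 4 -- 8
  No augmenting path remains.

Step 3: Verify this is maximum:
  Matching size 4 = min(|L|, |R|) = min(4, 6), which is an upper bound, so this matching is maximum.

Maximum matching: {(1,5), (2,6), (3,7), (4,8)}
Size: 4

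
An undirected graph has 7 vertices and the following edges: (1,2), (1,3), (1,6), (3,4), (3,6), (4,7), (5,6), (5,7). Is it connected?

Step 1: Build adjacency list from edges:
  1: 2, 3, 6
  2: 1
  3: 1, 4, 6
  4: 3, 7
  5: 6, 7
  6: 1, 3, 5
  7: 4, 5

Step 2: Run BFS/DFS from vertex 1:
  Visited: {1, 2, 3, 6, 4, 5, 7}
  Reached 7 of 7 vertices

Step 3: All 7 vertices reached from vertex 1, so the graph is connected.
Answer: Yes, the graph is connected.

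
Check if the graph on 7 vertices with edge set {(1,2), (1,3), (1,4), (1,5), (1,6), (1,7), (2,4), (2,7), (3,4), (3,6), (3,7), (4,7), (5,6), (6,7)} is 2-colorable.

Step 1: Attempt 2-coloring using BFS:
  Start at vertex 1, assign color 0
  Color vertex 2 with color 1 (neighbor of 1)
  Color vertex 3 with color 1 (neighbor of 1)
  Color vertex 4 with color 1 (neighbor of 1)
  Color vertex 5 with color 1 (neighbor of 1)
  Color vertex 6 with color 1 (neighbor of 1)
  Color vertex 7 with color 1 (neighbor of 1)

Step 2: Conflict found! Vertices 2 and 4 are adjacent but have the same color.
This means the graph contains an odd cycle.

The graph is NOT bipartite.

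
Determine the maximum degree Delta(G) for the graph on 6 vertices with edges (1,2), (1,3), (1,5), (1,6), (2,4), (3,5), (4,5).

Step 1: Count edges incident to each vertex:
  deg(1) = 4 (neighbors: 2, 3, 5, 6)
  deg(2) = 2 (neighbors: 1, 4)
  deg(3) = 2 (neighbors: 1, 5)
  deg(4) = 2 (neighbors: 2, 5)
  deg(5) = 3 (neighbors: 1, 3, 4)
  deg(6) = 1 (neighbors: 1)

Step 2: Find maximum:
  max(4, 2, 2, 2, 3, 1) = 4 (vertex 1)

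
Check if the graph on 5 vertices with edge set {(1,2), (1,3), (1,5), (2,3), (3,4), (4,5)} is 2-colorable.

Step 1: Attempt 2-coloring using BFS:
  Start at vertex 1, assign color 0
  Color vertex 2 with color 1 (neighbor of 1)
  Color vertex 3 with color 1 (neighbor of 1)
  Color vertex 5 with color 1 (neighbor of 1)

Step 2: Conflict found! Vertices 2 and 3 are adjacent but have the same color.
This means the graph contains an odd cycle.

The graph is NOT bipartite.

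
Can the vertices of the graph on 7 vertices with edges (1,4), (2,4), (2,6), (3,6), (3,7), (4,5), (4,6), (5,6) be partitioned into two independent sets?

Step 1: Attempt 2-coloring using BFS:
  Start at vertex 1, assign color 0
  Color vertex 4 with color 1 (neighbor of 1)
  Color vertex 2 with color 0 (neighbor of 4)
  Color vertex 5 with color 0 (neighbor of 4)
  Color vertex 6 with color 0 (neighbor of 4)

Step 2: Conflict found! Vertices 2 and 6 are adjacent but have the same color.
This means the graph contains an odd cycle.

The graph is NOT bipartite.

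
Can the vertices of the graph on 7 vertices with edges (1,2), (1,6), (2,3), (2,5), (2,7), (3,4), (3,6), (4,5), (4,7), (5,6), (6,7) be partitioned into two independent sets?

Step 1: Attempt 2-coloring using BFS:
  Start at vertex 1, assign color 0
  Color vertex 2 with color 1 (neighbor of 1)
  Color vertex 6 with color 1 (neighbor of 1)
  Color vertex 3 with color 0 (neighbor of 2)
  Color vertex 5 with color 0 (neighbor of 2)
  Color vertex 7 with color 0 (neighbor of 2)
  Color vertex 4 with color 1 (neighbor of 3)

Step 2: 2-coloring succeeded. No conflicts found.
  Set A (color 0): {1, 3, 5, 7}
  Set B (color 1): {2, 4, 6}

The graph is bipartite with partition {1, 3, 5, 7}, {2, 4, 6}.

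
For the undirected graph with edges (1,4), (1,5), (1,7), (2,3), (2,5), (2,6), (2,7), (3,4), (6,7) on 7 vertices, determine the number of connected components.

Step 1: Build adjacency list from edges:
  1: 4, 5, 7
  2: 3, 5, 6, 7
  3: 2, 4
  4: 1, 3
  5: 1, 2
  6: 2, 7
  7: 1, 2, 6

Step 2: Run BFS/DFS from vertex 1:
  Visited: {1, 4, 5, 7, 3, 2, 6}
  Reached 7 of 7 vertices

Step 3: All 7 vertices reached from vertex 1, so the graph is connected.
Number of connected components: 1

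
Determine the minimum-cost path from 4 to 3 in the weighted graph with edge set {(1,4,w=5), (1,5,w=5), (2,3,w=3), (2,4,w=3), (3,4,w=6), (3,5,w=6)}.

Step 1: Build adjacency list with weights:
  1: 4(w=5), 5(w=5)
  2: 3(w=3), 4(w=3)
  3: 2(w=3), 4(w=6), 5(w=6)
  4: 1(w=5), 2(w=3), 3(w=6)
  5: 1(w=5), 3(w=6)

Step 2: Apply Dijkstra's algorithm from vertex 4:
  Visit vertex 4 (distance=0)
    Update dist[1] = 5
    Update dist[2] = 3
    Update dist[3] = 6
  Visit vertex 2 (distance=3)
  Visit vertex 1 (distance=5)
    Update dist[5] = 10
  Visit vertex 3 (distance=6)

Step 3: Shortest path: 4 -> 3
Total weight: 6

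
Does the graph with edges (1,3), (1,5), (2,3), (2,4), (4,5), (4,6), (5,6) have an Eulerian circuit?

Step 1: Find the degree of each vertex:
  deg(1) = 2
  deg(2) = 2
  deg(3) = 2
  deg(4) = 3
  deg(5) = 3
  deg(6) = 2

Step 2: Count vertices with odd degree:
  Odd-degree vertices: 4, 5 (2 total)

Step 3: Apply Euler's theorem:
  - Eulerian circuit exists iff graph is connected and all vertices have even degree
  - Eulerian path exists iff graph is connected and has 0 or 2 odd-degree vertices

Graph is connected with exactly 2 odd-degree vertices (4, 5).
Eulerian path exists (starting and ending at the odd-degree vertices), but no Eulerian circuit.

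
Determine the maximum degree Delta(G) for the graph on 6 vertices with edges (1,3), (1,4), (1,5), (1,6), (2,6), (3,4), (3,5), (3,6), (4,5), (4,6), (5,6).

Step 1: Count edges incident to each vertex:
  deg(1) = 4 (neighbors: 3, 4, 5, 6)
  deg(2) = 1 (neighbors: 6)
  deg(3) = 4 (neighbors: 1, 4, 5, 6)
  deg(4) = 4 (neighbors: 1, 3, 5, 6)
  deg(5) = 4 (neighbors: 1, 3, 4, 6)
  deg(6) = 5 (neighbors: 1, 2, 3, 4, 5)

Step 2: Find maximum:
  max(4, 1, 4, 4, 4, 5) = 5 (vertex 6)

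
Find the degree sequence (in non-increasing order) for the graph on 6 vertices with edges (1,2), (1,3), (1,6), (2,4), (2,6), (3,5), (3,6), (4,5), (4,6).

Step 1: Count edges incident to each vertex:
  deg(1) = 3 (neighbors: 2, 3, 6)
  deg(2) = 3 (neighbors: 1, 4, 6)
  deg(3) = 3 (neighbors: 1, 5, 6)
  deg(4) = 3 (neighbors: 2, 5, 6)
  deg(5) = 2 (neighbors: 3, 4)
  deg(6) = 4 (neighbors: 1, 2, 3, 4)

Step 2: Sort degrees in non-increasing order:
  Degrees: [3, 3, 3, 3, 2, 4] -> sorted: [4, 3, 3, 3, 3, 2]

Degree sequence: [4, 3, 3, 3, 3, 2]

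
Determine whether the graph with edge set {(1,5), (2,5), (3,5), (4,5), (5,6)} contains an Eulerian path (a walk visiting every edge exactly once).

Step 1: Find the degree of each vertex:
  deg(1) = 1
  deg(2) = 1
  deg(3) = 1
  deg(4) = 1
  deg(5) = 5
  deg(6) = 1

Step 2: Count vertices with odd degree:
  Odd-degree vertices: 1, 2, 3, 4, 5, 6 (6 total)

Step 3: Apply Euler's theorem:
  - Eulerian circuit exists iff graph is connected and all vertices have even degree
  - Eulerian path exists iff graph is connected and has 0 or 2 odd-degree vertices

Graph has 6 odd-degree vertices (need 0 or 2).
Neither Eulerian path nor Eulerian circuit exists.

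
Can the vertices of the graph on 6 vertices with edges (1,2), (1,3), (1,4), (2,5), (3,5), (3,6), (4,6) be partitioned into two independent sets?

Step 1: Attempt 2-coloring using BFS:
  Start at vertex 1, assign color 0
  Color vertex 2 with color 1 (neighbor of 1)
  Color vertex 3 with color 1 (neighbor of 1)
  Color vertex 4 with color 1 (neighbor of 1)
  Color vertex 5 with color 0 (neighbor of 2)
  Color vertex 6 with color 0 (neighbor of 3)

Step 2: 2-coloring succeeded. No conflicts found.
  Set A (color 0): {1, 5, 6}
  Set B (color 1): {2, 3, 4}

The graph is bipartite with partition {1, 5, 6}, {2, 3, 4}.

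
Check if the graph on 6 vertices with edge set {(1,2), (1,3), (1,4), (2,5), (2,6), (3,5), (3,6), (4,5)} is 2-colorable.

Step 1: Attempt 2-coloring using BFS:
  Start at vertex 1, assign color 0
  Color vertex 2 with color 1 (neighbor of 1)
  Color vertex 3 with color 1 (neighbor of 1)
  Color vertex 4 with color 1 (neighbor of 1)
  Color vertex 5 with color 0 (neighbor of 2)
  Color vertex 6 with color 0 (neighbor of 2)

Step 2: 2-coloring succeeded. No conflicts found.
  Set A (color 0): {1, 5, 6}
  Set B (color 1): {2, 3, 4}

The graph is bipartite with partition {1, 5, 6}, {2, 3, 4}.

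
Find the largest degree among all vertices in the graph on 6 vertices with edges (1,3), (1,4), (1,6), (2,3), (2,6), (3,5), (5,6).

Step 1: Count edges incident to each vertex:
  deg(1) = 3 (neighbors: 3, 4, 6)
  deg(2) = 2 (neighbors: 3, 6)
  deg(3) = 3 (neighbors: 1, 2, 5)
  deg(4) = 1 (neighbors: 1)
  deg(5) = 2 (neighbors: 3, 6)
  deg(6) = 3 (neighbors: 1, 2, 5)

Step 2: Find maximum:
  max(3, 2, 3, 1, 2, 3) = 3 (vertex 1)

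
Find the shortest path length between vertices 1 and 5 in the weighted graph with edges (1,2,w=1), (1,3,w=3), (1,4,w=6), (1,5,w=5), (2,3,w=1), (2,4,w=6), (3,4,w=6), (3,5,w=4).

Step 1: Build adjacency list with weights:
  1: 2(w=1), 3(w=3), 4(w=6), 5(w=5)
  2: 1(w=1), 3(w=1), 4(w=6)
  3: 1(w=3), 2(w=1), 4(w=6), 5(w=4)
  4: 1(w=6), 2(w=6), 3(w=6)
  5: 1(w=5), 3(w=4)

Step 2: Apply Dijkstra's algorithm from vertex 1:
  Visit vertex 1 (distance=0)
    Update dist[2] = 1
    Update dist[3] = 3
    Update dist[4] = 6
    Update dist[5] = 5
  Visit vertex 2 (distance=1)
    Update dist[3] = 2
  Visit vertex 3 (distance=2)
  Visit vertex 5 (distance=5)

Step 3: Shortest path: 1 -> 5
Total weight: 5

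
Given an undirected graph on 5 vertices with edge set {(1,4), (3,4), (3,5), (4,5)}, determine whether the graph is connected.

Step 1: Build adjacency list from edges:
  1: 4
  2: (none)
  3: 4, 5
  4: 1, 3, 5
  5: 3, 4

Step 2: Run BFS/DFS from vertex 1:
  Visited: {1, 4, 3, 5}
  Reached 4 of 5 vertices

Step 3: Only 4 of 5 vertices reached. Graph is disconnected.
Connected components: {1, 3, 4, 5}, {2}
Answer: No, the graph is not connected (2 components).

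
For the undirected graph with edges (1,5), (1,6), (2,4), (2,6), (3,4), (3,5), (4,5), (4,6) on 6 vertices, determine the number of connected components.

Step 1: Build adjacency list from edges:
  1: 5, 6
  2: 4, 6
  3: 4, 5
  4: 2, 3, 5, 6
  5: 1, 3, 4
  6: 1, 2, 4

Step 2: Run BFS/DFS from vertex 1:
  Visited: {1, 5, 6, 3, 4, 2}
  Reached 6 of 6 vertices

Step 3: All 6 vertices reached from vertex 1, so the graph is connected.
Number of connected components: 1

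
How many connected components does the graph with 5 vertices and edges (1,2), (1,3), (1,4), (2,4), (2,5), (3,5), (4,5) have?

Step 1: Build adjacency list from edges:
  1: 2, 3, 4
  2: 1, 4, 5
  3: 1, 5
  4: 1, 2, 5
  5: 2, 3, 4

Step 2: Run BFS/DFS from vertex 1:
  Visited: {1, 2, 3, 4, 5}
  Reached 5 of 5 vertices

Step 3: All 5 vertices reached from vertex 1, so the graph is connected.
Number of connected components: 1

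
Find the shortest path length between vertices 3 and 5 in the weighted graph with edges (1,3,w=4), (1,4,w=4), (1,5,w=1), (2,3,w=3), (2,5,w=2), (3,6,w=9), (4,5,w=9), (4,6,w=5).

Step 1: Build adjacency list with weights:
  1: 3(w=4), 4(w=4), 5(w=1)
  2: 3(w=3), 5(w=2)
  3: 1(w=4), 2(w=3), 6(w=9)
  4: 1(w=4), 5(w=9), 6(w=5)
  5: 1(w=1), 2(w=2), 4(w=9)
  6: 3(w=9), 4(w=5)

Step 2: Apply Dijkstra's algorithm from vertex 3:
  Visit vertex 3 (distance=0)
    Update dist[1] = 4
    Update dist[2] = 3
    Update dist[6] = 9
  Visit vertex 2 (distance=3)
    Update dist[5] = 5
  Visit vertex 1 (distance=4)
    Update dist[4] = 8
  Visit vertex 5 (distance=5)

Step 3: Shortest path: 3 -> 2 -> 5
Total weight: 3 + 2 = 5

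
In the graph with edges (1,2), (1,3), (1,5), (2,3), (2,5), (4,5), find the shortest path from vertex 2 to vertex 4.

Step 1: Build adjacency list:
  1: 2, 3, 5
  2: 1, 3, 5
  3: 1, 2
  4: 5
  5: 1, 2, 4

Step 2: BFS from vertex 2 to find shortest path to 4:
  vertex 1 reached at distance 1
  vertex 3 reached at distance 1
  vertex 5 reached at distance 1
  vertex 4 reached at distance 2

Step 3: Shortest path: 2 -> 5 -> 4
Path length: 2 edges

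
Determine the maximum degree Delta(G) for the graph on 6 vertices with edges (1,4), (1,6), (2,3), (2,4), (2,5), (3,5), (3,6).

Step 1: Count edges incident to each vertex:
  deg(1) = 2 (neighbors: 4, 6)
  deg(2) = 3 (neighbors: 3, 4, 5)
  deg(3) = 3 (neighbors: 2, 5, 6)
  deg(4) = 2 (neighbors: 1, 2)
  deg(5) = 2 (neighbors: 2, 3)
  deg(6) = 2 (neighbors: 1, 3)

Step 2: Find maximum:
  max(2, 3, 3, 2, 2, 2) = 3 (vertex 2)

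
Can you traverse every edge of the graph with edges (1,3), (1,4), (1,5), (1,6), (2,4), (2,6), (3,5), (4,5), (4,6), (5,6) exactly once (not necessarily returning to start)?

Step 1: Find the degree of each vertex:
  deg(1) = 4
  deg(2) = 2
  deg(3) = 2
  deg(4) = 4
  deg(5) = 4
  deg(6) = 4

Step 2: Count vertices with odd degree:
  All vertices have even degree (0 odd-degree vertices)

Step 3: Apply Euler's theorem:
  - Eulerian circuit exists iff graph is connected and all vertices have even degree
  - Eulerian path exists iff graph is connected and has 0 or 2 odd-degree vertices

Graph is connected with 0 odd-degree vertices.
Both Eulerian circuit and Eulerian path exist.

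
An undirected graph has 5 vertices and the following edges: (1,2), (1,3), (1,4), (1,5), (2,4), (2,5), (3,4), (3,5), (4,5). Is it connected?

Step 1: Build adjacency list from edges:
  1: 2, 3, 4, 5
  2: 1, 4, 5
  3: 1, 4, 5
  4: 1, 2, 3, 5
  5: 1, 2, 3, 4

Step 2: Run BFS/DFS from vertex 1:
  Visited: {1, 2, 3, 4, 5}
  Reached 5 of 5 vertices

Step 3: All 5 vertices reached from vertex 1, so the graph is connected.
Answer: Yes, the graph is connected.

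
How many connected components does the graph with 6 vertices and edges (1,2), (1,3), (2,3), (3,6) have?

Step 1: Build adjacency list from edges:
  1: 2, 3
  2: 1, 3
  3: 1, 2, 6
  4: (none)
  5: (none)
  6: 3

Step 2: Run BFS/DFS from vertex 1:
  Visited: {1, 2, 3, 6}
  Reached 4 of 6 vertices

Step 3: Only 4 of 6 vertices reached. Graph is disconnected.
Connected components: {1, 2, 3, 6}, {4}, {5}
Number of connected components: 3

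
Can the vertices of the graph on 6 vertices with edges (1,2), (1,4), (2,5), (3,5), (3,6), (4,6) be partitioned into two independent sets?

Step 1: Attempt 2-coloring using BFS:
  Start at vertex 1, assign color 0
  Color vertex 2 with color 1 (neighbor of 1)
  Color vertex 4 with color 1 (neighbor of 1)
  Color vertex 5 with color 0 (neighbor of 2)
  Color vertex 6 with color 0 (neighbor of 4)
  Color vertex 3 with color 1 (neighbor of 5)

Step 2: 2-coloring succeeded. No conflicts found.
  Set A (color 0): {1, 5, 6}
  Set B (color 1): {2, 3, 4}

The graph is bipartite with partition {1, 5, 6}, {2, 3, 4}.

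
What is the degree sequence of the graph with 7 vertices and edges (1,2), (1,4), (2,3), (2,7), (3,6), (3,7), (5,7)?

Step 1: Count edges incident to each vertex:
  deg(1) = 2 (neighbors: 2, 4)
  deg(2) = 3 (neighbors: 1, 3, 7)
  deg(3) = 3 (neighbors: 2, 6, 7)
  deg(4) = 1 (neighbors: 1)
  deg(5) = 1 (neighbors: 7)
  deg(6) = 1 (neighbors: 3)
  deg(7) = 3 (neighbors: 2, 3, 5)

Step 2: Sort degrees in non-increasing order:
  Degrees: [2, 3, 3, 1, 1, 1, 3] -> sorted: [3, 3, 3, 2, 1, 1, 1]

Degree sequence: [3, 3, 3, 2, 1, 1, 1]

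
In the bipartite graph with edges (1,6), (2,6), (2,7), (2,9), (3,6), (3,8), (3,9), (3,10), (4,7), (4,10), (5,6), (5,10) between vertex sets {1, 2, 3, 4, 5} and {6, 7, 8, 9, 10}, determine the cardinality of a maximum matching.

Step 1: List the neighbors of each left vertex:
  1: 6
  2: 6, 7, 9
  3: 6, 8, 9, 10
  4: 7, 10
  5: 6, 10

Step 2: Greedily match left vertices, then look for augmenting paths:
  Match 1 -- 6
  Match 2 -- 9
  Match 3 -- 8
  Match 4 -- 7
  Match 5 -- 10
  No augmenting path remains.

Step 3: Verify this is maximum:
  Matching size 5 = min(|L|, |R|) = min(5, 5), which is an upper bound, so this matching is maximum.

Maximum matching: {(1,6), (2,9), (3,8), (4,7), (5,10)}
Size: 5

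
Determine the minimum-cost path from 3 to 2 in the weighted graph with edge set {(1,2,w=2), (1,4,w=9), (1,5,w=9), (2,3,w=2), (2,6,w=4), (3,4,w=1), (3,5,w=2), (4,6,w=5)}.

Step 1: Build adjacency list with weights:
  1: 2(w=2), 4(w=9), 5(w=9)
  2: 1(w=2), 3(w=2), 6(w=4)
  3: 2(w=2), 4(w=1), 5(w=2)
  4: 1(w=9), 3(w=1), 6(w=5)
  5: 1(w=9), 3(w=2)
  6: 2(w=4), 4(w=5)

Step 2: Apply Dijkstra's algorithm from vertex 3:
  Visit vertex 3 (distance=0)
    Update dist[2] = 2
    Update dist[4] = 1
    Update dist[5] = 2
  Visit vertex 4 (distance=1)
    Update dist[1] = 10
    Update dist[6] = 6
  Visit vertex 2 (distance=2)
    Update dist[1] = 4

Step 3: Shortest path: 3 -> 2
Total weight: 2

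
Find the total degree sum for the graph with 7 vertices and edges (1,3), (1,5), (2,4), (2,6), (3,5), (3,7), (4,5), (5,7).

Step 1: Count edges incident to each vertex:
  deg(1) = 2 (neighbors: 3, 5)
  deg(2) = 2 (neighbors: 4, 6)
  deg(3) = 3 (neighbors: 1, 5, 7)
  deg(4) = 2 (neighbors: 2, 5)
  deg(5) = 4 (neighbors: 1, 3, 4, 7)
  deg(6) = 1 (neighbors: 2)
  deg(7) = 2 (neighbors: 3, 5)

Step 2: Sum all degrees:
  2 + 2 + 3 + 2 + 4 + 1 + 2 = 16

Verification: sum of degrees = 2 * |E| = 2 * 8 = 16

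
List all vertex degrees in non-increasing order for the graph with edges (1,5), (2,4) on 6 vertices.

Step 1: Count edges incident to each vertex:
  deg(1) = 1 (neighbors: 5)
  deg(2) = 1 (neighbors: 4)
  deg(3) = 0 (neighbors: none)
  deg(4) = 1 (neighbors: 2)
  deg(5) = 1 (neighbors: 1)
  deg(6) = 0 (neighbors: none)

Step 2: Sort degrees in non-increasing order:
  Degrees: [1, 1, 0, 1, 1, 0] -> sorted: [1, 1, 1, 1, 0, 0]

Degree sequence: [1, 1, 1, 1, 0, 0]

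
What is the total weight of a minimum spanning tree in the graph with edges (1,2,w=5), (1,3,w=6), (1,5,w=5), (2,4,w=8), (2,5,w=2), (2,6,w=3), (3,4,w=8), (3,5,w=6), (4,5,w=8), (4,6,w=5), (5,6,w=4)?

Apply Kruskal's algorithm (sort edges by weight, add if no cycle):

Sorted edges by weight:
  (2,5) w=2
  (2,6) w=3
  (5,6) w=4
  (1,2) w=5
  (1,5) w=5
  (4,6) w=5
  (1,3) w=6
  (3,5) w=6
  (2,4) w=8
  (3,4) w=8
  (4,5) w=8

Add edge (2,5) w=2 -- no cycle. Running total: 2
Add edge (2,6) w=3 -- no cycle. Running total: 5
Skip edge (5,6) w=4 -- would create cycle
Add edge (1,2) w=5 -- no cycle. Running total: 10
Skip edge (1,5) w=5 -- would create cycle
Add edge (4,6) w=5 -- no cycle. Running total: 15
Add edge (1,3) w=6 -- no cycle. Running total: 21

MST edges: (2,5,w=2), (2,6,w=3), (1,2,w=5), (4,6,w=5), (1,3,w=6)
Total MST weight: 2 + 3 + 5 + 5 + 6 = 21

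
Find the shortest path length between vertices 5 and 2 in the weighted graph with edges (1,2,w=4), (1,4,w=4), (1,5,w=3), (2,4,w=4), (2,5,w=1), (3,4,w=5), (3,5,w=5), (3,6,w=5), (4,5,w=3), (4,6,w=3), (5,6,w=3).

Step 1: Build adjacency list with weights:
  1: 2(w=4), 4(w=4), 5(w=3)
  2: 1(w=4), 4(w=4), 5(w=1)
  3: 4(w=5), 5(w=5), 6(w=5)
  4: 1(w=4), 2(w=4), 3(w=5), 5(w=3), 6(w=3)
  5: 1(w=3), 2(w=1), 3(w=5), 4(w=3), 6(w=3)
  6: 3(w=5), 4(w=3), 5(w=3)

Step 2: Apply Dijkstra's algorithm from vertex 5:
  Visit vertex 5 (distance=0)
    Update dist[1] = 3
    Update dist[2] = 1
    Update dist[3] = 5
    Update dist[4] = 3
    Update dist[6] = 3
  Visit vertex 2 (distance=1)

Step 3: Shortest path: 5 -> 2
Total weight: 1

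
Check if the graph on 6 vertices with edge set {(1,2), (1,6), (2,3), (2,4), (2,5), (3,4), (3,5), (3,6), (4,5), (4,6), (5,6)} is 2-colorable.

Step 1: Attempt 2-coloring using BFS:
  Start at vertex 1, assign color 0
  Color vertex 2 with color 1 (neighbor of 1)
  Color vertex 6 with color 1 (neighbor of 1)
  Color vertex 3 with color 0 (neighbor of 2)
  Color vertex 4 with color 0 (neighbor of 2)
  Color vertex 5 with color 0 (neighbor of 2)

Step 2: Conflict found! Vertices 3 and 4 are adjacent but have the same color.
This means the graph contains an odd cycle.

The graph is NOT bipartite.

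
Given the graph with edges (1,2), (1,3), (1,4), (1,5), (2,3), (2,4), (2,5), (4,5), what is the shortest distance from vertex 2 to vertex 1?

Step 1: Build adjacency list:
  1: 2, 3, 4, 5
  2: 1, 3, 4, 5
  3: 1, 2
  4: 1, 2, 5
  5: 1, 2, 4

Step 2: BFS from vertex 2 to find shortest path to 1:
  vertex 1 reached at distance 1

Step 3: Shortest path: 2 -> 1
Path length: 1 edge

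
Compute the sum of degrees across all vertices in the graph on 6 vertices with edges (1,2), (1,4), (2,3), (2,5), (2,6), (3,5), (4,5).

Step 1: Count edges incident to each vertex:
  deg(1) = 2 (neighbors: 2, 4)
  deg(2) = 4 (neighbors: 1, 3, 5, 6)
  deg(3) = 2 (neighbors: 2, 5)
  deg(4) = 2 (neighbors: 1, 5)
  deg(5) = 3 (neighbors: 2, 3, 4)
  deg(6) = 1 (neighbors: 2)

Step 2: Sum all degrees:
  2 + 4 + 2 + 2 + 3 + 1 = 14

Verification: sum of degrees = 2 * |E| = 2 * 7 = 14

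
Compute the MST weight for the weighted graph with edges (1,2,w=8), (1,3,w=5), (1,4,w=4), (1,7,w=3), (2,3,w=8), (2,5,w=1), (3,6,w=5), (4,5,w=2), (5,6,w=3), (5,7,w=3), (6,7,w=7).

Apply Kruskal's algorithm (sort edges by weight, add if no cycle):

Sorted edges by weight:
  (2,5) w=1
  (4,5) w=2
  (1,7) w=3
  (5,6) w=3
  (5,7) w=3
  (1,4) w=4
  (1,3) w=5
  (3,6) w=5
  (6,7) w=7
  (1,2) w=8
  (2,3) w=8

Add edge (2,5) w=1 -- no cycle. Running total: 1
Add edge (4,5) w=2 -- no cycle. Running total: 3
Add edge (1,7) w=3 -- no cycle. Running total: 6
Add edge (5,6) w=3 -- no cycle. Running total: 9
Add edge (5,7) w=3 -- no cycle. Running total: 12
Skip edge (1,4) w=4 -- would create cycle
Add edge (1,3) w=5 -- no cycle. Running total: 17

MST edges: (2,5,w=1), (4,5,w=2), (1,7,w=3), (5,6,w=3), (5,7,w=3), (1,3,w=5)
Total MST weight: 1 + 2 + 3 + 3 + 3 + 5 = 17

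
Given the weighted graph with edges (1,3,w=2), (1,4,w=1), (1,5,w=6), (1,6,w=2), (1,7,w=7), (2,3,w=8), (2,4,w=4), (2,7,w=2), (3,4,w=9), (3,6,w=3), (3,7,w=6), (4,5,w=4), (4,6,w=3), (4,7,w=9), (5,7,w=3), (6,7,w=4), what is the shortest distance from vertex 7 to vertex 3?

Step 1: Build adjacency list with weights:
  1: 3(w=2), 4(w=1), 5(w=6), 6(w=2), 7(w=7)
  2: 3(w=8), 4(w=4), 7(w=2)
  3: 1(w=2), 2(w=8), 4(w=9), 6(w=3), 7(w=6)
  4: 1(w=1), 2(w=4), 3(w=9), 5(w=4), 6(w=3), 7(w=9)
  5: 1(w=6), 4(w=4), 7(w=3)
  6: 1(w=2), 3(w=3), 4(w=3), 7(w=4)
  7: 1(w=7), 2(w=2), 3(w=6), 4(w=9), 5(w=3), 6(w=4)

Step 2: Apply Dijkstra's algorithm from vertex 7:
  Visit vertex 7 (distance=0)
    Update dist[1] = 7
    Update dist[2] = 2
    Update dist[3] = 6
    Update dist[4] = 9
    Update dist[5] = 3
    Update dist[6] = 4
  Visit vertex 2 (distance=2)
    Update dist[4] = 6
  Visit vertex 5 (distance=3)
  Visit vertex 6 (distance=4)
    Update dist[1] = 6
  Visit vertex 1 (distance=6)
  Visit vertex 3 (distance=6)

Step 3: Shortest path: 7 -> 3
Total weight: 6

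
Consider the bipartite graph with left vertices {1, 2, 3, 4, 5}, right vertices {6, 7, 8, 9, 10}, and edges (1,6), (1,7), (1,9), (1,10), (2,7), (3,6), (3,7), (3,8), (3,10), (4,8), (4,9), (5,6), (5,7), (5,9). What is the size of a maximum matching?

Step 1: List the neighbors of each left vertex:
  1: 6, 7, 9, 10
  2: 7
  3: 6, 7, 8, 10
  4: 8, 9
  5: 6, 7, 9

Step 2: Greedily match left vertices, then look for augmenting paths:
  Match 1 -- 10
  Match 2 -- 7
  Match 3 -- 8
  Match 4 -- 9
  Match 5 -- 6
  No augmenting path remains.

Step 3: Verify this is maximum:
  Matching size 5 = min(|L|, |R|) = min(5, 5), which is an upper bound, so this matching is maximum.

Maximum matching: {(1,10), (2,7), (3,8), (4,9), (5,6)}
Size: 5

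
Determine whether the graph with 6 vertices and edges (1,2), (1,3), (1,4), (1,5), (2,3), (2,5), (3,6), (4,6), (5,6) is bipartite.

Step 1: Attempt 2-coloring using BFS:
  Start at vertex 1, assign color 0
  Color vertex 2 with color 1 (neighbor of 1)
  Color vertex 3 with color 1 (neighbor of 1)
  Color vertex 4 with color 1 (neighbor of 1)
  Color vertex 5 with color 1 (neighbor of 1)

Step 2: Conflict found! Vertices 2 and 3 are adjacent but have the same color.
This means the graph contains an odd cycle.

The graph is NOT bipartite.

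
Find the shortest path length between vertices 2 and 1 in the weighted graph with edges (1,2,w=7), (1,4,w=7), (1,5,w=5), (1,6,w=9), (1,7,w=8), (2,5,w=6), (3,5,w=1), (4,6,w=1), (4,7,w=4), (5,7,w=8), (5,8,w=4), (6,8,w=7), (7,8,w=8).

Step 1: Build adjacency list with weights:
  1: 2(w=7), 4(w=7), 5(w=5), 6(w=9), 7(w=8)
  2: 1(w=7), 5(w=6)
  3: 5(w=1)
  4: 1(w=7), 6(w=1), 7(w=4)
  5: 1(w=5), 2(w=6), 3(w=1), 7(w=8), 8(w=4)
  6: 1(w=9), 4(w=1), 8(w=7)
  7: 1(w=8), 4(w=4), 5(w=8), 8(w=8)
  8: 5(w=4), 6(w=7), 7(w=8)

Step 2: Apply Dijkstra's algorithm from vertex 2:
  Visit vertex 2 (distance=0)
    Update dist[1] = 7
    Update dist[5] = 6
  Visit vertex 5 (distance=6)
    Update dist[3] = 7
    Update dist[7] = 14
    Update dist[8] = 10
  Visit vertex 1 (distance=7)
    Update dist[4] = 14
    Update dist[6] = 16

Step 3: Shortest path: 2 -> 1
Total weight: 7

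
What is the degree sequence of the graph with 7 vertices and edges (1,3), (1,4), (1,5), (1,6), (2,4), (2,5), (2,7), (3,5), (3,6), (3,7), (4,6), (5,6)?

Step 1: Count edges incident to each vertex:
  deg(1) = 4 (neighbors: 3, 4, 5, 6)
  deg(2) = 3 (neighbors: 4, 5, 7)
  deg(3) = 4 (neighbors: 1, 5, 6, 7)
  deg(4) = 3 (neighbors: 1, 2, 6)
  deg(5) = 4 (neighbors: 1, 2, 3, 6)
  deg(6) = 4 (neighbors: 1, 3, 4, 5)
  deg(7) = 2 (neighbors: 2, 3)

Step 2: Sort degrees in non-increasing order:
  Degrees: [4, 3, 4, 3, 4, 4, 2] -> sorted: [4, 4, 4, 4, 3, 3, 2]

Degree sequence: [4, 4, 4, 4, 3, 3, 2]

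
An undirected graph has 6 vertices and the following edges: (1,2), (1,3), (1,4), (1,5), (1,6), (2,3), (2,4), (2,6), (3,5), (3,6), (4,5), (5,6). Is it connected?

Step 1: Build adjacency list from edges:
  1: 2, 3, 4, 5, 6
  2: 1, 3, 4, 6
  3: 1, 2, 5, 6
  4: 1, 2, 5
  5: 1, 3, 4, 6
  6: 1, 2, 3, 5

Step 2: Run BFS/DFS from vertex 1:
  Visited: {1, 2, 3, 4, 5, 6}
  Reached 6 of 6 vertices

Step 3: All 6 vertices reached from vertex 1, so the graph is connected.
Answer: Yes, the graph is connected.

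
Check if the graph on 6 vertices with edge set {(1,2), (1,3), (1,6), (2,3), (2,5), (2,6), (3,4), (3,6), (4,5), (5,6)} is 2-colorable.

Step 1: Attempt 2-coloring using BFS:
  Start at vertex 1, assign color 0
  Color vertex 2 with color 1 (neighbor of 1)
  Color vertex 3 with color 1 (neighbor of 1)
  Color vertex 6 with color 1 (neighbor of 1)

Step 2: Conflict found! Vertices 2 and 3 are adjacent but have the same color.
This means the graph contains an odd cycle.

The graph is NOT bipartite.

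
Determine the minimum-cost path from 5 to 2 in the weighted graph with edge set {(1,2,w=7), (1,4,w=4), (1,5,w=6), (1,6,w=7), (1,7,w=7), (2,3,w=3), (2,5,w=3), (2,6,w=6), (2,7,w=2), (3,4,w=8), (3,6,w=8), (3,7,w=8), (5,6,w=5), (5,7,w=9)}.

Step 1: Build adjacency list with weights:
  1: 2(w=7), 4(w=4), 5(w=6), 6(w=7), 7(w=7)
  2: 1(w=7), 3(w=3), 5(w=3), 6(w=6), 7(w=2)
  3: 2(w=3), 4(w=8), 6(w=8), 7(w=8)
  4: 1(w=4), 3(w=8)
  5: 1(w=6), 2(w=3), 6(w=5), 7(w=9)
  6: 1(w=7), 2(w=6), 3(w=8), 5(w=5)
  7: 1(w=7), 2(w=2), 3(w=8), 5(w=9)

Step 2: Apply Dijkstra's algorithm from vertex 5:
  Visit vertex 5 (distance=0)
    Update dist[1] = 6
    Update dist[2] = 3
    Update dist[6] = 5
    Update dist[7] = 9
  Visit vertex 2 (distance=3)
    Update dist[3] = 6
    Update dist[7] = 5

Step 3: Shortest path: 5 -> 2
Total weight: 3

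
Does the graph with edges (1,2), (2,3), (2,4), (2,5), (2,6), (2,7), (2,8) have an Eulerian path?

Step 1: Find the degree of each vertex:
  deg(1) = 1
  deg(2) = 7
  deg(3) = 1
  deg(4) = 1
  deg(5) = 1
  deg(6) = 1
  deg(7) = 1
  deg(8) = 1

Step 2: Count vertices with odd degree:
  Odd-degree vertices: 1, 2, 3, 4, 5, 6, 7, 8 (8 total)

Step 3: Apply Euler's theorem:
  - Eulerian circuit exists iff graph is connected and all vertices have even degree
  - Eulerian path exists iff graph is connected and has 0 or 2 odd-degree vertices

Graph has 8 odd-degree vertices (need 0 or 2).
Neither Eulerian path nor Eulerian circuit exists.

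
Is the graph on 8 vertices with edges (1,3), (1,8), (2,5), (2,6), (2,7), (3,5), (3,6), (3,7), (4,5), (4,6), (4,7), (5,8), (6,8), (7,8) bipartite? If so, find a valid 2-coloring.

Step 1: Attempt 2-coloring using BFS:
  Start at vertex 1, assign color 0
  Color vertex 3 with color 1 (neighbor of 1)
  Color vertex 8 with color 1 (neighbor of 1)
  Color vertex 5 with color 0 (neighbor of 3)
  Color vertex 6 with color 0 (neighbor of 3)
  Color vertex 7 with color 0 (neighbor of 3)
  Color vertex 2 with color 1 (neighbor of 5)
  Color vertex 4 with color 1 (neighbor of 5)

Step 2: 2-coloring succeeded. No conflicts found.
  Set A (color 0): {1, 5, 6, 7}
  Set B (color 1): {2, 3, 4, 8}

The graph is bipartite with partition {1, 5, 6, 7}, {2, 3, 4, 8}.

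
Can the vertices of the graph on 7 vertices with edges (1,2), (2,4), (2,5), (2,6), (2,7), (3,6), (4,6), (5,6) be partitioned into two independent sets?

Step 1: Attempt 2-coloring using BFS:
  Start at vertex 1, assign color 0
  Color vertex 2 with color 1 (neighbor of 1)
  Color vertex 4 with color 0 (neighbor of 2)
  Color vertex 5 with color 0 (neighbor of 2)
  Color vertex 6 with color 0 (neighbor of 2)
  Color vertex 7 with color 0 (neighbor of 2)

Step 2: Conflict found! Vertices 4 and 6 are adjacent but have the same color.
This means the graph contains an odd cycle.

The graph is NOT bipartite.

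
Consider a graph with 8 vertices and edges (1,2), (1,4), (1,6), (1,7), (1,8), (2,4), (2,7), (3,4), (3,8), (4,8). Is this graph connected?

Step 1: Build adjacency list from edges:
  1: 2, 4, 6, 7, 8
  2: 1, 4, 7
  3: 4, 8
  4: 1, 2, 3, 8
  5: (none)
  6: 1
  7: 1, 2
  8: 1, 3, 4

Step 2: Run BFS/DFS from vertex 1:
  Visited: {1, 2, 4, 6, 7, 8, 3}
  Reached 7 of 8 vertices

Step 3: Only 7 of 8 vertices reached. Graph is disconnected.
Connected components: {1, 2, 3, 4, 6, 7, 8}, {5}
Answer: No, the graph is not connected (2 components).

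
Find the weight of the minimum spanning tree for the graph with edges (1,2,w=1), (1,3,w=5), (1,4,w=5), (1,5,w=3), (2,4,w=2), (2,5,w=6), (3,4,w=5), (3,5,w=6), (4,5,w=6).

Apply Kruskal's algorithm (sort edges by weight, add if no cycle):

Sorted edges by weight:
  (1,2) w=1
  (2,4) w=2
  (1,5) w=3
  (1,3) w=5
  (1,4) w=5
  (3,4) w=5
  (2,5) w=6
  (3,5) w=6
  (4,5) w=6

Add edge (1,2) w=1 -- no cycle. Running total: 1
Add edge (2,4) w=2 -- no cycle. Running total: 3
Add edge (1,5) w=3 -- no cycle. Running total: 6
Add edge (1,3) w=5 -- no cycle. Running total: 11

MST edges: (1,2,w=1), (2,4,w=2), (1,5,w=3), (1,3,w=5)
Total MST weight: 1 + 2 + 3 + 5 = 11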